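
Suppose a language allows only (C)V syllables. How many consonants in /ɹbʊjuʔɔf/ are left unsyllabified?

Syllabifying with onset maximization leaves /ɹ/, /f/ stranded (no codas are permitted; onsets are limited to one consonant).

2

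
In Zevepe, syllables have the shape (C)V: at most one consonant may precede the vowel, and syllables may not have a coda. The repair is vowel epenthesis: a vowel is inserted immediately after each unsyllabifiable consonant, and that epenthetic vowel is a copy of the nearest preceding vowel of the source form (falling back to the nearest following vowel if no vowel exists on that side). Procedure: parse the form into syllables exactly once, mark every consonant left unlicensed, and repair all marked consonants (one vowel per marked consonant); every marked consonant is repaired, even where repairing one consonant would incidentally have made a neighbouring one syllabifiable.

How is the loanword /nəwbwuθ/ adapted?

Under (C)V, the unsyllabifiable consonants are /w/, /b/, /θ/ (no codas are permitted; onsets are limited to one consonant).
Each unlicensed consonant becomes the onset of a new syllable: /w/ → /wə/, /b/ → /bə/, /θ/ → /θu/.

nəwəbəwuθu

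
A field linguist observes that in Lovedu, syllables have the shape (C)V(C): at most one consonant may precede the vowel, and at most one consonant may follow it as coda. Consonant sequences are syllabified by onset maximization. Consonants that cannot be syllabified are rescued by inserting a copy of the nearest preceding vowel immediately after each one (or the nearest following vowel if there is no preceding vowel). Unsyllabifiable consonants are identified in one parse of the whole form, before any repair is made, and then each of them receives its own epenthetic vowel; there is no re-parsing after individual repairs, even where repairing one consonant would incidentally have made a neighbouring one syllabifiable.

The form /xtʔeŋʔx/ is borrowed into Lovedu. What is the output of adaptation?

xeteʔeŋʔexe

The consonants /x/, /t/, /ʔ/, /x/ cannot be parsed into a legal (C)V(C) syllable (at most one coda consonant is licensed; onsets are limited to one consonant).
Inserting the epenthetic vowel yields /x/ → /xe/, /t/ → /te/, /ʔ/ → /ʔe/, /x/ → /xe/.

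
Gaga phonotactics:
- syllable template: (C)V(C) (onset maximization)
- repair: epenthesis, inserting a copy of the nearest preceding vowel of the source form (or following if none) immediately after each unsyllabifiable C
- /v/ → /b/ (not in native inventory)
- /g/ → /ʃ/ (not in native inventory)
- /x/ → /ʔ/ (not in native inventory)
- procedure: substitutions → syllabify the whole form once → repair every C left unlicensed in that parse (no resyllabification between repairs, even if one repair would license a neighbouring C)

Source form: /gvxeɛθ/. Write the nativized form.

Substitution: /g/ → /ʃ/, /v/ → /b/, /x/ → /ʔ/, giving /ʃbʔeɛθ/.
Under (C)V(C), the unsyllabifiable consonants are /ʃ/, /b/ (at most one coda consonant is licensed; onsets are limited to one consonant).
Each unlicensed consonant becomes the onset of a new syllable: /ʃ/ → /ʃe/, /b/ → /be/.

ʃebeʔeɛθ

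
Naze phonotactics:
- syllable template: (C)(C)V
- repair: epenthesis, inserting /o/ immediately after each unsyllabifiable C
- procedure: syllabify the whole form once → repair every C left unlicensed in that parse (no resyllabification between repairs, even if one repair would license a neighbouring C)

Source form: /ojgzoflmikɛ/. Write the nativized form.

ojogzofolmikɛ

Syllabifying with onset maximization leaves /j/, /f/ stranded (no codas are permitted; onsets may contain at most 2 consonants).
Each unlicensed consonant becomes the onset of a new syllable: /j/ → /jo/, /f/ → /fo/.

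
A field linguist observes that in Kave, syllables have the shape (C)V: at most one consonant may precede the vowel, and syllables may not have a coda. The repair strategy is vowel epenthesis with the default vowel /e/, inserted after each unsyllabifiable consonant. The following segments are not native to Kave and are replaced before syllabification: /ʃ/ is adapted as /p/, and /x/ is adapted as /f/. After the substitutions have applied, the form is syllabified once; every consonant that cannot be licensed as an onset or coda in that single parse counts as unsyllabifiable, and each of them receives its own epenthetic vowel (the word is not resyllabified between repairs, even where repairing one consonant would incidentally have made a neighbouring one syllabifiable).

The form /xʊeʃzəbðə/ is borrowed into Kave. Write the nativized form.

Substitution: /x/ → /f/, /ʃ/ → /p/, giving /fʊepzəbðə/.
Under (C)V, the unsyllabifiable consonants are /p/, /b/ (no codas are permitted; onsets are limited to one consonant).
Each unlicensed consonant becomes the onset of a new syllable: /p/ → /pe/, /b/ → /be/.

fʊepezəbeðə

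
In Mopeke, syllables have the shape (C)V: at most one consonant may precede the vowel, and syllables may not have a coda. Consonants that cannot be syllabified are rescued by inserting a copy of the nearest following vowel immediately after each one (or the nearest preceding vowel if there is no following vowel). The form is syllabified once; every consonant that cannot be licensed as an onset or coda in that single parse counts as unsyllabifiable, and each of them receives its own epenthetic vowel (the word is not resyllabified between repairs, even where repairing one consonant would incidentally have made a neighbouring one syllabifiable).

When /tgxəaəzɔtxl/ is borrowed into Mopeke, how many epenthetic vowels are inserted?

The unsyllabifiable consonants are /t/, /g/, /t/, /x/, /l/; each receives one epenthetic vowel.

5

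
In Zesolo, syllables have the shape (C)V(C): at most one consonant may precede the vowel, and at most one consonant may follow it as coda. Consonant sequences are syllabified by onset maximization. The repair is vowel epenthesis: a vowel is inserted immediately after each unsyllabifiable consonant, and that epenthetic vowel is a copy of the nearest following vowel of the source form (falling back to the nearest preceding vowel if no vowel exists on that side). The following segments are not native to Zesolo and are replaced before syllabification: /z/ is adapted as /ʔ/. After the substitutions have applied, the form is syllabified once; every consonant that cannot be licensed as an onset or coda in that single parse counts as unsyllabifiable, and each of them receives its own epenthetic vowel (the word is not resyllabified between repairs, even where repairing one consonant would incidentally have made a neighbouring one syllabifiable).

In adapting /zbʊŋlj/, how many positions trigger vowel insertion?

3

After substitution the input is /ʔbʊŋlj/.
The unsyllabifiable consonants are /ʔ/, /l/, /j/; each receives one epenthetic vowel.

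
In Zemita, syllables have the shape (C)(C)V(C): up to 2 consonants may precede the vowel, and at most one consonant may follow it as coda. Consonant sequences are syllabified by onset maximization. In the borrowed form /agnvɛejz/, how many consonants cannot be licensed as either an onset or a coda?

Syllabifying with onset maximization leaves /z/ stranded (at most one coda consonant is licensed; onsets may contain at most 2 consonants).

1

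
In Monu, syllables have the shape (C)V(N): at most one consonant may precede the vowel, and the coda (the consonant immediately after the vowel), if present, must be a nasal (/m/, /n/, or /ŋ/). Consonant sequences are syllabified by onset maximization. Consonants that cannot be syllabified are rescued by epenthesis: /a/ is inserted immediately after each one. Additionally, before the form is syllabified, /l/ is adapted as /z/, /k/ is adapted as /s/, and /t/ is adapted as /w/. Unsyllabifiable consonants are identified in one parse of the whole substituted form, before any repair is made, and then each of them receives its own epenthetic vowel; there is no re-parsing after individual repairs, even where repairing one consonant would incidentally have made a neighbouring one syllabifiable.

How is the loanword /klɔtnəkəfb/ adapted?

Substitution: /k/ → /s/, /l/ → /z/, /t/ → /w/, giving /szɔwnəsəfb/.
Under (C)V(N), the unsyllabifiable consonants are /s/, /w/, /f/, /b/ (only a nasal (/m/, /n/, or /ŋ/) is licensed in coda position; onsets are limited to one consonant).
Inserting the epenthetic vowel yields /s/ → /sa/, /w/ → /wa/, /f/ → /fa/, /b/ → /ba/.

sazɔwanəsəfaba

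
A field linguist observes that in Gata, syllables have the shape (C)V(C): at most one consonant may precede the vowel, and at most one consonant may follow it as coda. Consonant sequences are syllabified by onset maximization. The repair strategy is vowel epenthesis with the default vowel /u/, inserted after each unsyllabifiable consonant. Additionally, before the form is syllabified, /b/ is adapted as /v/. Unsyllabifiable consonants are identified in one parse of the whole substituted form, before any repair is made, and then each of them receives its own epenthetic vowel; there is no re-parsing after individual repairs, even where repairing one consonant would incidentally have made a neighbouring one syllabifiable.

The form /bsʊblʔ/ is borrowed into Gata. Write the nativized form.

vusʊvluʔu

Substitution: /b/ → /v/, giving /vsʊvlʔ/.
The consonants /v/, /l/, /ʔ/ cannot be parsed into a legal (C)V(C) syllable (at most one coda consonant is licensed; onsets are limited to one consonant).
Each unlicensed consonant becomes the onset of a new syllable: /v/ → /vu/, /l/ → /lu/, /ʔ/ → /ʔu/.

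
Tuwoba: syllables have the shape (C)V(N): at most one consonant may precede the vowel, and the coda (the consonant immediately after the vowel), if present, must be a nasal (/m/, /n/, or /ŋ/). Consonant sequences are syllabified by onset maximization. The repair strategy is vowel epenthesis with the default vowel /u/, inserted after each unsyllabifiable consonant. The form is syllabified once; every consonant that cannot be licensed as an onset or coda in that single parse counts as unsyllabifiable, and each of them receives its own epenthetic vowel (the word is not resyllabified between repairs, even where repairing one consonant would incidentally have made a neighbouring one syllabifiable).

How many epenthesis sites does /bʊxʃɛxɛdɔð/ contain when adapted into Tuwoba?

2

The unsyllabifiable consonants are /x/, /ð/; each receives one epenthetic vowel.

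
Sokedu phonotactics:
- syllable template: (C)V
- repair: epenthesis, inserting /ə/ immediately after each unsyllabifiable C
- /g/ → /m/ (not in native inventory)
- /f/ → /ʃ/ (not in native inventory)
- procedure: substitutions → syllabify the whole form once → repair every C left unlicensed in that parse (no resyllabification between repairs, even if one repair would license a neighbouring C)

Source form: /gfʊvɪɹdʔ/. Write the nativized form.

Substitution: /g/ → /m/, /f/ → /ʃ/, giving /mʃʊvɪɹdʔ/.
Under (C)V, the unsyllabifiable consonants are /m/, /ɹ/, /d/, /ʔ/ (no codas are permitted; onsets are limited to one consonant).
Each unlicensed consonant becomes the onset of a new syllable: /m/ → /mə/, /ɹ/ → /ɹə/, /d/ → /də/, /ʔ/ → /ʔə/.

məʃʊvɪɹədəʔə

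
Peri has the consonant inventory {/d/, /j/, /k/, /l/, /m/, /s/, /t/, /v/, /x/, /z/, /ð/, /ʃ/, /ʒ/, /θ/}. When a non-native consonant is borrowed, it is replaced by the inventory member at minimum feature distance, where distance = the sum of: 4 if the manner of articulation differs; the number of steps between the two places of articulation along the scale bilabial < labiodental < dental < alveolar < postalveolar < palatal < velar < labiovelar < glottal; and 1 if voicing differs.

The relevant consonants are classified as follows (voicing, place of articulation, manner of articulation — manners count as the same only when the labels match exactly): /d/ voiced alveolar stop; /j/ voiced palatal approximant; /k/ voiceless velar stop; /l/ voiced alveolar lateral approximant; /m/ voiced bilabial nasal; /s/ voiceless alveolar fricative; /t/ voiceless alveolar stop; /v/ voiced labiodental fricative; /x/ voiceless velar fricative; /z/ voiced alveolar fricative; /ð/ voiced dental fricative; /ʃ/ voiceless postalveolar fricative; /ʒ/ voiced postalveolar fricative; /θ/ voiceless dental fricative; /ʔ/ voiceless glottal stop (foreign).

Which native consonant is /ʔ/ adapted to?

/k/ is closest: same manner (stop), place distance 2 (glottal→velar), same voicing; total 2. Next closest is /t/ at distance 5.

k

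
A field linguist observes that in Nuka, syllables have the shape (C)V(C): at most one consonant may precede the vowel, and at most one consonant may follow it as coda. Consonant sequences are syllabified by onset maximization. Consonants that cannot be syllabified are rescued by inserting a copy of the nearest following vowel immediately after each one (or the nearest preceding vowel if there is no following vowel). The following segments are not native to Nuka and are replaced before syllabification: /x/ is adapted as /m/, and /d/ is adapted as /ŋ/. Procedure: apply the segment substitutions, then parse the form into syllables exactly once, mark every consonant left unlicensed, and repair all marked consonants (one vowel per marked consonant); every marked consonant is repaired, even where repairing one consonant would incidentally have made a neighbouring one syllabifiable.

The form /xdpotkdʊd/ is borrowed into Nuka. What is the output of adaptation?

Substitution: /x/ → /m/, /d/ → /ŋ/, giving /mŋpotkŋʊŋ/.
Under (C)V(C), the unsyllabifiable consonants are /m/, /ŋ/, /k/ (at most one coda consonant is licensed; onsets are limited to one consonant).
Inserting the epenthetic vowel yields /m/ → /mo/, /ŋ/ → /ŋo/, /k/ → /kʊ/.

moŋopotkʊŋʊŋ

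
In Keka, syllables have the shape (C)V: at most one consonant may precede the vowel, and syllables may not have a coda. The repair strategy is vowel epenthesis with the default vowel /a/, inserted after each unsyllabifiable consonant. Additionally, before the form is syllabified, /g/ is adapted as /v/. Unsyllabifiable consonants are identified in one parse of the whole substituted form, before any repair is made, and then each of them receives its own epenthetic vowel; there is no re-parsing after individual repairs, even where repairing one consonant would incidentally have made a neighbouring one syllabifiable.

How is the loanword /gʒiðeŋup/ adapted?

vaʒiðeŋupa

Substitution: /g/ → /v/, giving /vʒiðeŋup/.
Syllabifying with onset maximization leaves /v/, /p/ stranded (no codas are permitted; onsets are limited to one consonant).
Each unlicensed consonant becomes the onset of a new syllable: /v/ → /va/, /p/ → /pa/.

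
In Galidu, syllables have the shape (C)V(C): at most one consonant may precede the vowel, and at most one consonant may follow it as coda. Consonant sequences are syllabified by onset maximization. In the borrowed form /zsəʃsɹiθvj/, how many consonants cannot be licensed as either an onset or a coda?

4

Under (C)V(C), the unsyllabifiable consonants are /z/, /s/, /v/, /j/ (at most one coda consonant is licensed; onsets are limited to one consonant).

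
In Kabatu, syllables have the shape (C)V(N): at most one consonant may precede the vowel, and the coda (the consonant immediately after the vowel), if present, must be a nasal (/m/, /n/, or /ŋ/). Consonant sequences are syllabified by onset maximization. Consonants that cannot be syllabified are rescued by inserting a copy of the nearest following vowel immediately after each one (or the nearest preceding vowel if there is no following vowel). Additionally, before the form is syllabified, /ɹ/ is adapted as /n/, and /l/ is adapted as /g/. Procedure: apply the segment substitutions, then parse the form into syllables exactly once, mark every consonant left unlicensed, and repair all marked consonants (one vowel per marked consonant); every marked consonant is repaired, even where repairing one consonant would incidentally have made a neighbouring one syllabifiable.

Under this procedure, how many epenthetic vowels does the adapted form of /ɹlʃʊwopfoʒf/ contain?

After substitution the input is /ngʃʊwopfoʒf/.
The unsyllabifiable consonants are /n/, /g/, /p/, /ʒ/, /f/; each receives one epenthetic vowel.

5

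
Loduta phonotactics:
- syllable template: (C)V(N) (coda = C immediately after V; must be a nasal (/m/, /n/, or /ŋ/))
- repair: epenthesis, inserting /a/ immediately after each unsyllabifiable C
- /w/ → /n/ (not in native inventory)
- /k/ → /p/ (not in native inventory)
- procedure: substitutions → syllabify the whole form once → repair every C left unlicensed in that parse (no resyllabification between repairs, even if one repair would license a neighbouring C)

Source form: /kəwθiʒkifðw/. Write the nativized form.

pənθiʒapifaðana

Substitution: /k/ → /p/, /w/ → /n/, giving /pənθiʒpifðn/.
Syllabifying with onset maximization leaves /ʒ/, /f/, /ð/, /n/ stranded (only a nasal (/m/, /n/, or /ŋ/) is licensed in coda position; onsets are limited to one consonant).
Inserting the epenthetic vowel yields /ʒ/ → /ʒa/, /f/ → /fa/, /ð/ → /ða/, /n/ → /na/.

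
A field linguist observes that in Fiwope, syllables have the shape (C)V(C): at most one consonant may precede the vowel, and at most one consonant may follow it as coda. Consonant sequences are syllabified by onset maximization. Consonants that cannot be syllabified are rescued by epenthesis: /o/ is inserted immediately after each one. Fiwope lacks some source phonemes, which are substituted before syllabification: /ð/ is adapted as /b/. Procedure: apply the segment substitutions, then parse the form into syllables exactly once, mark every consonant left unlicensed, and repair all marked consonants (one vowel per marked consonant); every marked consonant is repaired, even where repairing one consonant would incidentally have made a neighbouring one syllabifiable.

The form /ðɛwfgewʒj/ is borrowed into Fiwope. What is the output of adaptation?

Substitution: /ð/ → /b/, giving /bɛwfgewʒj/.
Syllabifying with onset maximization leaves /f/, /ʒ/, /j/ stranded (at most one coda consonant is licensed; onsets are limited to one consonant).
Each unlicensed consonant becomes the onset of a new syllable: /f/ → /fo/, /ʒ/ → /ʒo/, /j/ → /jo/.

bɛwfogewʒojo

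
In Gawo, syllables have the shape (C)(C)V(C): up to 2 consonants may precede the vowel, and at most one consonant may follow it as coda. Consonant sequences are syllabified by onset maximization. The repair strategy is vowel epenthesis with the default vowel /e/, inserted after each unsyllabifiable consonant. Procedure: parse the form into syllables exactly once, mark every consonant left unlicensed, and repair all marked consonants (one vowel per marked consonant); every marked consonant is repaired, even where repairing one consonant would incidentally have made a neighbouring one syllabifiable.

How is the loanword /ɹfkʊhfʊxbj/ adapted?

ɹefkʊhfʊxbeje

The consonants /ɹ/, /b/, /j/ cannot be parsed into a legal (C)(C)V(C) syllable (at most one coda consonant is licensed; onsets may contain at most 2 consonants).
Each unlicensed consonant becomes the onset of a new syllable: /ɹ/ → /ɹe/, /b/ → /be/, /j/ → /je/.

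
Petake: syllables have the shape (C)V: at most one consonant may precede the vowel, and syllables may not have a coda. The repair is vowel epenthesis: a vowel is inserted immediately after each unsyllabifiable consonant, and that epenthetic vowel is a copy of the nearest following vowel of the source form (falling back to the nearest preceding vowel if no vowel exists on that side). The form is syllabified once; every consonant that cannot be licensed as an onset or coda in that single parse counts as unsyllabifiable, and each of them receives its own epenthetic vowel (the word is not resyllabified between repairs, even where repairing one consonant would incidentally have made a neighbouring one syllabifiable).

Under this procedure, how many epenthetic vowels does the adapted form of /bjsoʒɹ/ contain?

The unsyllabifiable consonants are /b/, /j/, /ʒ/, /ɹ/; each receives one epenthetic vowel.

4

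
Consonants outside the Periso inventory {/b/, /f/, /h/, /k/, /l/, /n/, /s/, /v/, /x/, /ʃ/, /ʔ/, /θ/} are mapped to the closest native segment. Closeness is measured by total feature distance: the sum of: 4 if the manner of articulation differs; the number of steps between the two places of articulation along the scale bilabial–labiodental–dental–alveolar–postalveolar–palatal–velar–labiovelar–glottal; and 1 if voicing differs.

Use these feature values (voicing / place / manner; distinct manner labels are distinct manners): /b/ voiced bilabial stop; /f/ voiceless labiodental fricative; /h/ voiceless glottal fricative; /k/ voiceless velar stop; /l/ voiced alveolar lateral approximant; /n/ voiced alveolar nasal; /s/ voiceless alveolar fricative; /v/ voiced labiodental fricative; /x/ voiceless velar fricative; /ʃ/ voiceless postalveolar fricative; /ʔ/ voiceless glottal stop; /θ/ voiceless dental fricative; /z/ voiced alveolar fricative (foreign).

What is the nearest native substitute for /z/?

s

/s/ is closest: same manner (fricative), place distance 0 (alveolar→alveolar), voicing differs (+1); total 1. Next closest is /v/ at distance 2.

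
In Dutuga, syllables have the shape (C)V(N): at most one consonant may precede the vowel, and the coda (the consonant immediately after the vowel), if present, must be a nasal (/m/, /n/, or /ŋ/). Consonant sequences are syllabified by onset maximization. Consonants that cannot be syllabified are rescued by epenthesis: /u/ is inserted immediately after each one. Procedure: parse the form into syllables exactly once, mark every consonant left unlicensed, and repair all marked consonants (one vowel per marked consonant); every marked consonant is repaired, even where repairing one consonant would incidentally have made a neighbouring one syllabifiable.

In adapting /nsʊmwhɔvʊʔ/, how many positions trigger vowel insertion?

3

The unsyllabifiable consonants are /n/, /w/, /ʔ/; each receives one epenthetic vowel.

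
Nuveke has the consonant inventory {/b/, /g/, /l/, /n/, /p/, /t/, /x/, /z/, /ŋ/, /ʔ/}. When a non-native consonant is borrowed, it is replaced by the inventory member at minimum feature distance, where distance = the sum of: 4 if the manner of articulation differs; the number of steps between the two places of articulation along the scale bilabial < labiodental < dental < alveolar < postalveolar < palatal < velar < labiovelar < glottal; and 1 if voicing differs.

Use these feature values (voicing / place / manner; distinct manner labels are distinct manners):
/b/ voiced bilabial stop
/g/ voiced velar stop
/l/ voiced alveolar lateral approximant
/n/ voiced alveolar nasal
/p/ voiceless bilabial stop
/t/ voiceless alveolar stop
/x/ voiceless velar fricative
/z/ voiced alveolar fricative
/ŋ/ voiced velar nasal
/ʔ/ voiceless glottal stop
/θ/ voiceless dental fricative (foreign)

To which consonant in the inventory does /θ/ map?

/z/ is closest: same manner (fricative), place distance 1 (dental→alveolar), voicing differs (+1); total 2. Next closest is /x/ at distance 4.

z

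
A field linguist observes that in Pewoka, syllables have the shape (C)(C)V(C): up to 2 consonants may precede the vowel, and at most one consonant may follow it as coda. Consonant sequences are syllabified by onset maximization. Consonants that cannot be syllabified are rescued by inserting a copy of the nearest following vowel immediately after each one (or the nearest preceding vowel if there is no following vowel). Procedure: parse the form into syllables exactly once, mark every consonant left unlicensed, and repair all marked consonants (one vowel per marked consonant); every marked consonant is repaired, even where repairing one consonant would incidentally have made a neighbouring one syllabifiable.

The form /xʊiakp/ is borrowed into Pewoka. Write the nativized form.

xʊiakpa

Syllabifying with onset maximization leaves /p/ stranded (at most one coda consonant is licensed; onsets may contain at most 2 consonants).
Each unlicensed consonant becomes the onset of a new syllable: /p/ → /pa/.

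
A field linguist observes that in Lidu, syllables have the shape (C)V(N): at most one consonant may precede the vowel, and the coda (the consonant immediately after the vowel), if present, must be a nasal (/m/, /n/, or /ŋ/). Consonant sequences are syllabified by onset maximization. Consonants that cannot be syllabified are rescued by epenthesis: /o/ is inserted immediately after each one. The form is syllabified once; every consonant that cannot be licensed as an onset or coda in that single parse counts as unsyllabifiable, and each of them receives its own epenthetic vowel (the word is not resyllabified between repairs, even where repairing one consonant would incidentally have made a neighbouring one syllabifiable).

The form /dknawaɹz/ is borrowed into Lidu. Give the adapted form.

Under (C)V(N), the unsyllabifiable consonants are /d/, /k/, /ɹ/, /z/ (only a nasal (/m/, /n/, or /ŋ/) is licensed in coda position; onsets are limited to one consonant).
Each unlicensed consonant becomes the onset of a new syllable: /d/ → /do/, /k/ → /ko/, /ɹ/ → /ɹo/, /z/ → /zo/.

dokonawaɹozo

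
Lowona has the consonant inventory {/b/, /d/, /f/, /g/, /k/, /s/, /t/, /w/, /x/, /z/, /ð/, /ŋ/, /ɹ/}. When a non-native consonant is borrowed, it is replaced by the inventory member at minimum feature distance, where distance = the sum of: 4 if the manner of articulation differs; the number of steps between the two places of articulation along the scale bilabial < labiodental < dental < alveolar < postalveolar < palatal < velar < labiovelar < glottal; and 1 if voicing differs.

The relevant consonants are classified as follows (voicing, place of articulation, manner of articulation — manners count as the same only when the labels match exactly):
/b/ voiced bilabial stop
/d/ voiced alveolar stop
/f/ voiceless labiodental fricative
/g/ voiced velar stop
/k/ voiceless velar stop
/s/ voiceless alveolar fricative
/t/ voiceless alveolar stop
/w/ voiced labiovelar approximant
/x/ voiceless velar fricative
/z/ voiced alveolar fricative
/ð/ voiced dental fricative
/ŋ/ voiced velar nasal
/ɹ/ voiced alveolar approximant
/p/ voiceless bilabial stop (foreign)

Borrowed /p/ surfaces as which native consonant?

/b/ is closest: same manner (stop), place distance 0 (bilabial→bilabial), voicing differs (+1); total 1. Next closest is /t/ at distance 3.

b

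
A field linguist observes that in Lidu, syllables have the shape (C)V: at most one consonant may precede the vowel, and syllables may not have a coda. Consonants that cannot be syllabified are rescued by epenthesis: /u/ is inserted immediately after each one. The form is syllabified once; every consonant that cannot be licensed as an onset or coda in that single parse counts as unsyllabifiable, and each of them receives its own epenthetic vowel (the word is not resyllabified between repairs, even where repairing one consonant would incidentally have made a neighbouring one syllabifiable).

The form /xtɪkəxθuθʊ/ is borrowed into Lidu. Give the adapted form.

xutɪkəxuθuθʊ

The consonants /x/, /x/ cannot be parsed into a legal (C)V syllable (no codas are permitted; onsets are limited to one consonant).
Epenthesis after each stranded consonant: /x/ → /xu/, /x/ → /xu/.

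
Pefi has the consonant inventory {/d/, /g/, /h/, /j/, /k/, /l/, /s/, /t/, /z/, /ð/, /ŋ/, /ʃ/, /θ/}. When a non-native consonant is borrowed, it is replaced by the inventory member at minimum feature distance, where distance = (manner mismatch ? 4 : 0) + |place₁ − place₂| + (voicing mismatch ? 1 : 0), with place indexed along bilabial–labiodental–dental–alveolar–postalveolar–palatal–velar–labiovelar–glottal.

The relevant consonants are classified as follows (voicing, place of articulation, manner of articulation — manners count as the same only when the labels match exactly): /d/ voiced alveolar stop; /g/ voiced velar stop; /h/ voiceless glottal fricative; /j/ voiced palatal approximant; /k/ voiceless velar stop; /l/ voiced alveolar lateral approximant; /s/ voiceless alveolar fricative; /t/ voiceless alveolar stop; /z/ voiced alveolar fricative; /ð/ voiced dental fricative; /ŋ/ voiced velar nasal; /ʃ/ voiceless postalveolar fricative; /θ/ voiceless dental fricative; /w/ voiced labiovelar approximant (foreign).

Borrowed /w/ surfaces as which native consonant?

j

/j/ is closest: same manner (approximant), place distance 2 (labiovelar→palatal), same voicing; total 2. Next closest is /g/ at distance 5.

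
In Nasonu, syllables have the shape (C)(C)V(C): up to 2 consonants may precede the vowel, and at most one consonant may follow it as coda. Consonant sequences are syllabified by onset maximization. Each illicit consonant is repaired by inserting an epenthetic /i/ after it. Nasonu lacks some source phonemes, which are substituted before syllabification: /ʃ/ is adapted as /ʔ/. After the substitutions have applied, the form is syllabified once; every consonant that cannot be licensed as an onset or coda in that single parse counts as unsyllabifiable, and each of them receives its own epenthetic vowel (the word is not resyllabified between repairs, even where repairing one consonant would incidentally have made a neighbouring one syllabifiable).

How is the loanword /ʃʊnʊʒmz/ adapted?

ʔʊnʊʒmizi

Substitution: /ʃ/ → /ʔ/, giving /ʔʊnʊʒmz/.
Under (C)(C)V(C), the unsyllabifiable consonants are /m/, /z/ (at most one coda consonant is licensed; onsets may contain at most 2 consonants).
Epenthesis after each stranded consonant: /m/ → /mi/, /z/ → /zi/.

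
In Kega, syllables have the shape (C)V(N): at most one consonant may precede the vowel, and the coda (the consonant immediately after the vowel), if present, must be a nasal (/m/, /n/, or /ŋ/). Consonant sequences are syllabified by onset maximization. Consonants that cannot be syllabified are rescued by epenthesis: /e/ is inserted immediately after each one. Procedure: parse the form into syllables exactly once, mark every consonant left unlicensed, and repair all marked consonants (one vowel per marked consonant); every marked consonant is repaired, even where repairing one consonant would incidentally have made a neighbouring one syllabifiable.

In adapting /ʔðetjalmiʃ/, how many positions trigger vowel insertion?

The unsyllabifiable consonants are /ʔ/, /t/, /l/, /ʃ/; each receives one epenthetic vowel.

4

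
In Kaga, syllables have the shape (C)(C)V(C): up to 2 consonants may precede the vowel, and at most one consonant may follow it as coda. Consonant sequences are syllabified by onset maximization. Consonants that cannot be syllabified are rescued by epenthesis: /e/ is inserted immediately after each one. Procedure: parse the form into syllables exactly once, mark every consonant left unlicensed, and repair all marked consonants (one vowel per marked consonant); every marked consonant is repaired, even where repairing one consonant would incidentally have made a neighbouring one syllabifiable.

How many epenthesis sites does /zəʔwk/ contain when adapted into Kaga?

The unsyllabifiable consonants are /w/, /k/; each receives one epenthetic vowel.

2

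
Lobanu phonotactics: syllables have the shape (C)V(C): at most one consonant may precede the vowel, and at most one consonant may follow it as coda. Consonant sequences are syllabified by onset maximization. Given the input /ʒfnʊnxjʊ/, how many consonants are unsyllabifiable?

The consonants /ʒ/, /f/, /x/ cannot be parsed into a legal (C)V(C) syllable (at most one coda consonant is licensed; onsets are limited to one consonant).

3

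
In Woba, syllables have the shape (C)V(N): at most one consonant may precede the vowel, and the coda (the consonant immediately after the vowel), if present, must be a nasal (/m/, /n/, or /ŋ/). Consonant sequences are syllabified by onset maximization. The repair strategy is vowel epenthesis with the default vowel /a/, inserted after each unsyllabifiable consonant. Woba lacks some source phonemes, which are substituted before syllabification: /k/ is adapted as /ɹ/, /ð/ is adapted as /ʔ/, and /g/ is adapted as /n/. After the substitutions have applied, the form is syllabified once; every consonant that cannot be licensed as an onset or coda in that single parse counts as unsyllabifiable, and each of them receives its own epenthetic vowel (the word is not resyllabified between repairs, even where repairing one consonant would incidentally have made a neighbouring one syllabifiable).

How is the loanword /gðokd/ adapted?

Substitution: /g/ → /n/, /ð/ → /ʔ/, /k/ → /ɹ/, giving /nʔoɹd/.
The consonants /n/, /ɹ/, /d/ cannot be parsed into a legal (C)V(N) syllable (only a nasal (/m/, /n/, or /ŋ/) is licensed in coda position; onsets are limited to one consonant).
Inserting the epenthetic vowel yields /n/ → /na/, /ɹ/ → /ɹa/, /d/ → /da/.

naʔoɹada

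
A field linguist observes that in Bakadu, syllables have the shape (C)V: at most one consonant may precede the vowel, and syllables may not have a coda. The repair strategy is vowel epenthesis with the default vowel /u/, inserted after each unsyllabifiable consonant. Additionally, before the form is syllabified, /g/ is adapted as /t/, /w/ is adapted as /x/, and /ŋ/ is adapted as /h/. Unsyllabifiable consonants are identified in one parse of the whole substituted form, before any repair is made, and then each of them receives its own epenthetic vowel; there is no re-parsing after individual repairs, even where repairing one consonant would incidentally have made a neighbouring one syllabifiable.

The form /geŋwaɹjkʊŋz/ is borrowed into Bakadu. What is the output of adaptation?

tehuxaɹujukʊhuzu

Substitution: /g/ → /t/, /ŋ/ → /h/, /w/ → /x/, giving /tehxaɹjkʊhz/.
The consonants /h/, /ɹ/, /j/, /h/, /z/ cannot be parsed into a legal (C)V syllable (no codas are permitted; onsets are limited to one consonant).
Epenthesis after each stranded consonant: /h/ → /hu/, /ɹ/ → /ɹu/, /j/ → /ju/, /h/ → /hu/, /z/ → /zu/.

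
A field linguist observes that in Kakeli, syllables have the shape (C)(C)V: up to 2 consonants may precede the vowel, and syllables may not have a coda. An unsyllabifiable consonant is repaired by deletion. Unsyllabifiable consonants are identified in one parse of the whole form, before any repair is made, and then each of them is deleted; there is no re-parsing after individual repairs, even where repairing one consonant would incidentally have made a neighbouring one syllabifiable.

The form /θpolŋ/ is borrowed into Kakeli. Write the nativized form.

Under (C)(C)V, the unsyllabifiable consonants are /l/, /ŋ/ (no codas are permitted; onsets may contain at most 2 consonants).
Each unlicensed consonant is deleted: /l/, /ŋ/.

θpo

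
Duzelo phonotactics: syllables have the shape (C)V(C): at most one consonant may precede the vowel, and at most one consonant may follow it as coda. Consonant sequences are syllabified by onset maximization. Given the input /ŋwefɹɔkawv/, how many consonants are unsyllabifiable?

Syllabifying with onset maximization leaves /ŋ/, /v/ stranded (at most one coda consonant is licensed; onsets are limited to one consonant).

2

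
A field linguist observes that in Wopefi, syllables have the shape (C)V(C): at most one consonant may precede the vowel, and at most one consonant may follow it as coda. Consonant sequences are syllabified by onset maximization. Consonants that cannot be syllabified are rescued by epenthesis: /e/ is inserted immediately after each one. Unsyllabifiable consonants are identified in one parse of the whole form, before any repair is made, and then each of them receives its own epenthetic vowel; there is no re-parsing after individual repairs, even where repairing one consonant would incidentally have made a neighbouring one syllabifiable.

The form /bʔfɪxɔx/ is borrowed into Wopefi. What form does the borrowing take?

Syllabifying with onset maximization leaves /b/, /ʔ/ stranded (at most one coda consonant is licensed; onsets are limited to one consonant).
Epenthesis after each stranded consonant: /b/ → /be/, /ʔ/ → /ʔe/.

beʔefɪxɔx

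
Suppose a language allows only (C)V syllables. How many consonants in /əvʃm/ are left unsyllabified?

3

Under (C)V, the unsyllabifiable consonants are /v/, /ʃ/, /m/ (no codas are permitted; onsets are limited to one consonant).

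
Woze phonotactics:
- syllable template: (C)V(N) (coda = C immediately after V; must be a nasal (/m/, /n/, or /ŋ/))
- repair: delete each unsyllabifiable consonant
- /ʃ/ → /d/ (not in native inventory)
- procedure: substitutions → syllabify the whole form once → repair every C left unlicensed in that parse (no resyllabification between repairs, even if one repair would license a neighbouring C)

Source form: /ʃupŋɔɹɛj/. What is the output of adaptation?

Substitution: /ʃ/ → /d/, giving /dupŋɔɹɛj/.
Under (C)V(N), the unsyllabifiable consonants are /p/, /j/ (only a nasal (/m/, /n/, or /ŋ/) is licensed in coda position; onsets are limited to one consonant).
Deleting the stranded consonants removes /p/, /j/.

duŋɔɹɛ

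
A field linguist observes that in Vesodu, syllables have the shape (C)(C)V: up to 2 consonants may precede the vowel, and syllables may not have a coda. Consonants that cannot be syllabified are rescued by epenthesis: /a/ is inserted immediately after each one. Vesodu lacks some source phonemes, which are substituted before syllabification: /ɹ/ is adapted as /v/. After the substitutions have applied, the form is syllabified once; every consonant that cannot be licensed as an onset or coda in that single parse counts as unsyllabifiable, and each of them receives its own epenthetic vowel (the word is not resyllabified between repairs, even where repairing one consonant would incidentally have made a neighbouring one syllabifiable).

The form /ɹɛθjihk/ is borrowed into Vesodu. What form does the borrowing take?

vɛθjihaka

Substitution: /ɹ/ → /v/, giving /vɛθjihk/.
Under (C)(C)V, the unsyllabifiable consonants are /h/, /k/ (no codas are permitted; onsets may contain at most 2 consonants).
Epenthesis after each stranded consonant: /h/ → /ha/, /k/ → /ka/.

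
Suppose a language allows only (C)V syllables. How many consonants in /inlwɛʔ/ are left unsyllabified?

3

The consonants /n/, /l/, /ʔ/ cannot be parsed into a legal (C)V syllable (no codas are permitted; onsets are limited to one consonant).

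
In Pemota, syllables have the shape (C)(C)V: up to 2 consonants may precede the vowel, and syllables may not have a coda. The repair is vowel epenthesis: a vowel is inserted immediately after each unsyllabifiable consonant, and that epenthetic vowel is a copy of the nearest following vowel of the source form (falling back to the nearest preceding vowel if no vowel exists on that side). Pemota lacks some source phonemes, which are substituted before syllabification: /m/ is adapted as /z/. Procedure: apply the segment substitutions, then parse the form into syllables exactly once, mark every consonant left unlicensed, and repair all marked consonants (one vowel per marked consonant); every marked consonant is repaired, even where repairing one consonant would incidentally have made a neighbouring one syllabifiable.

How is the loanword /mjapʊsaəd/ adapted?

zjapʊsaədə

Substitution: /m/ → /z/, giving /zjapʊsaəd/.
Syllabifying with onset maximization leaves /d/ stranded (no codas are permitted; onsets may contain at most 2 consonants).
Each unlicensed consonant becomes the onset of a new syllable: /d/ → /də/.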